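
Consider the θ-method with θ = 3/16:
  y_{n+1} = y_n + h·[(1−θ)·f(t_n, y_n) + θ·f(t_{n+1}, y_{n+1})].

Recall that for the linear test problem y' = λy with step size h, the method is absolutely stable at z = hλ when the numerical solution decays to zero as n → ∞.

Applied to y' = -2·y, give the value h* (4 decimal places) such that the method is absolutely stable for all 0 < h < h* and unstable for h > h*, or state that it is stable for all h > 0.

Set f=λy, z=hλ:
  y_{n+1} = y_n + z·[13/16·y_n + 3/16·y_{n+1}] ⇒ (1 − 3/16z)y_{n+1} = (1 + 13/16z)y_n
  ⇒ R(z) = (1 + 13/16z)/(1 − 3/16z).

Find x<0 with |R(x)|<1.
x=-1.55: |R|=0.2010
R=−1: 1+13/16x = −1+3/16x ⇒ -5/8x=2 ⇒ x=2/(-5/8)=-3.2000
Confirm numerically:
  x=-2.605: |R|=0.75016 <1
  x=-2.343: |R|=0.62786 <1
  x=-1.981: |R|=0.44447 <1
  x=-1.816: |R|=0.35472 <1
  x=-3.629: |R|=1.15956 >1
  x=-3.435: |R|=1.08934 >1
  x=-3.283: |R|=1.03211 >1
Stable set (-3.2000, 0).

(-3.2000,0); λ=-2 ⇒ h* = (16/5)/2 = 1.6000.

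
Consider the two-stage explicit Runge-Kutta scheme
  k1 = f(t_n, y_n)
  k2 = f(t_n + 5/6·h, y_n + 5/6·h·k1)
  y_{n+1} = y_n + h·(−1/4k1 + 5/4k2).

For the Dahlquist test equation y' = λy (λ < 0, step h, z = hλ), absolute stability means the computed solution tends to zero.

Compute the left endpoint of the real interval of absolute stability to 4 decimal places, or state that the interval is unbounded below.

Test eqn y'=λy, z=hλ:
  k1=λy_n ⇒ h·k1=z·y_n;  k2=λ(1+5/6z)y_n ⇒ h·k2=z(1+5/6z)y_n
  y_{n+1}/y_n = 1 − 1/4z + 5/4z(1+5/6z) = 1 + z + 25/24z²
  ⇒ R(z) = 1 + z + 25/24z².

Boundary: |R(x)|=1, x<0.
x=-0.9: |R|=0.9438
R=1: x+25/24x²=0 ⇒ x=−24/25=-0.9600; min R=1−1/(4·25/24)=0.7600>−1
Confirm numerically:
  x=-0.878: |R|=0.92500 <1
  x=-0.648: |R|=0.78940 <1
  x=-0.533: |R|=0.76293 <1
  x=-0.415: |R|=0.76440 <1
  x=-1.428: |R|=1.69615 >1
  x=-1.340: |R|=1.53042 >1
  x=-1.031: |R|=1.07625 >1
Interval (-0.9600, 0).

left endpoint -0.9600.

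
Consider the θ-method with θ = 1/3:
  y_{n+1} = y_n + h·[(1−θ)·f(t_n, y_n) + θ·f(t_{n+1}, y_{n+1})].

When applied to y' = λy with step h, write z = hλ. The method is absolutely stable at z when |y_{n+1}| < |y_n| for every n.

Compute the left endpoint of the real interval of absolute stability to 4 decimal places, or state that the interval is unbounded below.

z* = -6.0000.

With y'=λy (z=hλ):
  y_{n+1} = y_n + z·[2/3·y_n + 1/3·y_{n+1}] ⇒ (1 − 1/3z)y_{n+1} = (1 + 2/3z)y_n
  ⇒ R(z) = (1 + 2/3z)/(1 − 1/3z).

Find x<0 with |R(x)|<1.
x=-0.38: |R|=0.6627
R=−1: 1+2/3x = −1+1/3x ⇒ -1/3x=2 ⇒ x=2/(-1/3)=-6.0000
Confirm numerically:
  x=-5.734: |R|=0.96954 <1
  x=-4.147: |R|=0.74073 <1
  x=-4.047: |R|=0.72286 <1
  x=-3.026: |R|=0.50647 <1
  x=-6.334: |R|=1.03578 >1
  x=-6.301: |R|=1.03236 >1
  x=-6.103: |R|=1.01131 >1
Interval (-6.0000, 0).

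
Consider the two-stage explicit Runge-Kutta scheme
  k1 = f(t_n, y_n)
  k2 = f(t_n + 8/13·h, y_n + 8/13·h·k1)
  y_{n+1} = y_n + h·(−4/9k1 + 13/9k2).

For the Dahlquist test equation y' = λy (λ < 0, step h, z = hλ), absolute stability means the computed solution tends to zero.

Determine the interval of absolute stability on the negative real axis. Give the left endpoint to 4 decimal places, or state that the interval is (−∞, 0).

(-1.1250, 0).

Set f=λy, z=hλ:
  k1=λy_n ⇒ h·k1=z·y_n;  k2=λ(1+8/13z)y_n ⇒ h·k2=z(1+8/13z)y_n
  y_{n+1}/y_n = 1 − 4/9z + 13/9z(1+8/13z) = 1 + z + 8/9z²
  so R(z) = 1 + z + 8/9z².

Solve |R(x)|<1 on ℝ⁻.
x=-1.75: |R|=1.9722
R=1: x+8/9x²=0 ⇒ x=−9/8=-1.1250; min R=1−1/(4·8/9)=0.7188>−1
Confirm numerically:
  x=-1.082: |R|=0.95864 <1
  x=-0.875: |R|=0.80556 <1
  x=-0.714: |R|=0.73915 <1
  x=-0.619: |R|=0.72159 <1
  x=-1.648: |R|=1.76614 >1
  x=-1.392: |R|=1.33037 >1
Interval (-1.1250, 0).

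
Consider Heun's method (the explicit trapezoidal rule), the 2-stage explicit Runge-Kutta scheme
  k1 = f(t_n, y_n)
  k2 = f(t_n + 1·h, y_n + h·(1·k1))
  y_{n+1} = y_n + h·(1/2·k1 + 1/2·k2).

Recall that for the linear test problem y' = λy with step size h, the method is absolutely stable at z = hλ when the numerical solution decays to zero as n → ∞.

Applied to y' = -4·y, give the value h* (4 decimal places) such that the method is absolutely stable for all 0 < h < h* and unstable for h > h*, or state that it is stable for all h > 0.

(-2.0000,0); λ=-4 ⇒ h* = 0.5000.

On y'=λy, z=hλ:
  order 2, 2-stage ⇒ R(z)=1+z+z^2/2
  (e.g. R(-1.37)=0.56845, |R|=0.56845)

Boundary: |R(x)|=1, x<0.
x=-1.37: |R|=0.5685
|R(-1.99)|=0.9900 |R(-1.37)|=0.5685 |R(-1.35)|=0.5613
Bisect:
  x_lo=-2.8193 |R|=2.1550  x_hi=-0.2624 |R|=0.7720
  mid=-1.54089 |R|=0.64628 →hi
  mid=-2.18011 |R|=1.19633 →lo
  mid=-1.86050 |R|=0.87023 →hi
  mid=-2.02031 |R|=1.02051 →lo
  mid=-1.94040 |R|=0.94218 →hi
  mid=-1.98035 |R|=0.98055 →hi
  mid=-2.00033 |R|=1.00033 →lo
  mid=-1.99034 |R|=0.99039 →hi
  ...
  [-2.00002,-1.99986] ⇒ x*=-2.0000
Interval (-2.0000, 0).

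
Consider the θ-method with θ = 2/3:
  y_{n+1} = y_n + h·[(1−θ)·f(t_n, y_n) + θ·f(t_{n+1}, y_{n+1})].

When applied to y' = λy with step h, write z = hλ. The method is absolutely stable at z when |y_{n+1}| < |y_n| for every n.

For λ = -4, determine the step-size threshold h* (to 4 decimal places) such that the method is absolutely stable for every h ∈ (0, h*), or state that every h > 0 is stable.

With y'=λy (z=hλ):
  y_{n+1} = y_n + z·[1/3·y_n + 2/3·y_{n+1}] ⇒ (1 − 2/3z)y_{n+1} = (1 + 1/3z)y_n
  R(z) = (1 + 1/3z)/(1 − 2/3z).

Need |R(x)|<1, x<0.
x=-1.01: |R|=0.3964
x=-2: |R|=0.1429
x=-10: |R|=0.3043
x=-100: |R|=0.4778
θ=2/3≥1/2 ⇒ |1+1/3x|<|1−2/3x| ∀x<0 ⇒ interval (−∞,0).

(−∞, 0) — no finite endpoint. Any h>0 works for λ=-4.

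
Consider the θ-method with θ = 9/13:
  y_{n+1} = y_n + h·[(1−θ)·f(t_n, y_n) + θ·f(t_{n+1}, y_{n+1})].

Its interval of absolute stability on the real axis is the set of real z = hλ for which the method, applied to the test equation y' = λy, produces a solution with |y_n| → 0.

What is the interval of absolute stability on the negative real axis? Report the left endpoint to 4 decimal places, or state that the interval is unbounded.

Test eqn y'=λy, z=hλ:
  y_{n+1} = y_n + z·[4/13·y_n + 9/13·y_{n+1}] ⇒ (1 − 9/13z)y_{n+1} = (1 + 4/13z)y_n
  R(z) = (1 + 4/13z)/(1 − 9/13z).

Need |R(x)|<1, x<0.
x=-0.85: |R|=0.4649
x=-2: |R|=0.1613
x=-10: |R|=0.2621
x=-100: |R|=0.4239
θ=9/13≥1/2 ⇒ |1+4/13x|<|1−9/13x| ∀x<0 ⇒ interval (−∞,0).

(−∞, 0) — no finite endpoint.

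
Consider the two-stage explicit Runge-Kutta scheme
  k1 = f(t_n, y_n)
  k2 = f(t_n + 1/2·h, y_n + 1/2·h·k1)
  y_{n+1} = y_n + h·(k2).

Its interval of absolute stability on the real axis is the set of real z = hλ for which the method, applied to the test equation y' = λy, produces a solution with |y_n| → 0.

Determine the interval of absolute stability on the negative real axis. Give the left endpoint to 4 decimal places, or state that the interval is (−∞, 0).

With y'=λy (z=hλ):
  k1=λy_n ⇒ h·k1=z·y_n;  k2=λ(1+1/2z)y_n ⇒ h·k2=z(1+1/2z)y_n
  y_{n+1}/y_n = 1 + z(1+1/2z) = 1 + z + 1/2z²
  so R(z) = 1 + z + 1/2z².

Boundary: |R(x)|=1, x<0.
x=-0.93: |R|=0.5025
R=1: x+1/2x²=0 ⇒ x=−2=-2.0000; min R=1−1/(4·1/2)=0.5000>−1
Confirm numerically:
  x=-1.513: |R|=0.63158 <1
  x=-0.870: |R|=0.50845 <1
  x=-0.858: |R|=0.51008 <1
  x=-2.392: |R|=1.46883 >1
  x=-2.346: |R|=1.40586 >1
Stable set (-2.0000, 0).

z∈(-2.0000,0).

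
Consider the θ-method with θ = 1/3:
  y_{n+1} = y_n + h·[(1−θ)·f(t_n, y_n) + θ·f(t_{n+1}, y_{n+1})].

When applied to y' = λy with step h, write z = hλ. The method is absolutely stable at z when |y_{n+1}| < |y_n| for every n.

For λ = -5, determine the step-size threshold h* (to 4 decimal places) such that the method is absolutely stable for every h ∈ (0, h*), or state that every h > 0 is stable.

Test eqn y'=λy, z=hλ:
  y_{n+1} = y_n + z·[2/3·y_n + 1/3·y_{n+1}] ⇒ (1 − 1/3z)y_{n+1} = (1 + 2/3z)y_n
  Hence R(z) = (1 + 2/3z)/(1 − 1/3z).

Find x<0 with |R(x)|<1.
x=-1.44: |R|=0.0270
R=−1: 1+2/3x = −1+1/3x ⇒ -1/3x=2 ⇒ x=2/(-1/3)=-6.0000
Confirm numerically:
  x=-5.817: |R|=0.97924 <1
  x=-4.096: |R|=0.73168 <1
  x=-3.012: |R|=0.50299 <1
  x=-2.968: |R|=0.49196 <1
  x=-6.354: |R|=1.03784 >1
  x=-6.279: |R|=1.03007 >1
Stable set (-6.0000, 0).

(-6.0000,0); λ=-5 ⇒ h* = (6)/5 = 1.2000.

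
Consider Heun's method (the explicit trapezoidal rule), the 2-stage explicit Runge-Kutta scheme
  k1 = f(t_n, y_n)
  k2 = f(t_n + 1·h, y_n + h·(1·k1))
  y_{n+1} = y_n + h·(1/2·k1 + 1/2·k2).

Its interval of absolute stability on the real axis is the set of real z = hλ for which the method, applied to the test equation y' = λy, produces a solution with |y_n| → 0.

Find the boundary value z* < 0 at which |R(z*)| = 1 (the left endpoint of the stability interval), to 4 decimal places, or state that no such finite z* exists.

Set f=λy, z=hλ:
  order 2, 2-stage ⇒ R(z)=1+z+z^2/2
  (e.g. R(-0.58)=0.58820, |R|=0.58820)

Solve |R(x)|<1 on ℝ⁻.
x=-0.58: |R|=0.5882
|R(-2.18)|=1.1962 |R(-1.79)|=0.8121 |R(-0.72)|=0.5392
Bisect:
  x_lo=-2.8960 |R|=2.2974  x_hi=-0.0512 |R|=0.9501
  mid=-1.47361 |R|=0.61215 →hi
  mid=-2.18481 |R|=1.20188 →lo
  mid=-1.82921 |R|=0.84379 →hi
  mid=-2.00701 |R|=1.00703 →lo
  mid=-1.91811 |R|=0.92146 →hi
  mid=-1.96256 |R|=0.96326 →hi
  mid=-1.98478 |R|=0.98490 →hi
  ...
  [-2.00006,-1.99989] ⇒ x*=-2.0000
Interval (-2.0000, 0).

z* = -2.0000.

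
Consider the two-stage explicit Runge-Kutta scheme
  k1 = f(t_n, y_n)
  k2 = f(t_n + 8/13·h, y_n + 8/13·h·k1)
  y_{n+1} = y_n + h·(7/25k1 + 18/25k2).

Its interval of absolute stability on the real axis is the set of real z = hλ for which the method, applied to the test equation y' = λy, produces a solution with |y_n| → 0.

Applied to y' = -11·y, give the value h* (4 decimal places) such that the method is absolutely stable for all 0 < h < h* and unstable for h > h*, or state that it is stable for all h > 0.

Set f=λy, z=hλ:
  k1=λy_n ⇒ h·k1=z·y_n;  k2=λ(1+8/13z)y_n ⇒ h·k2=z(1+8/13z)y_n
  y_{n+1}/y_n = 1 + 7/25z + 18/25z(1+8/13z) = 1 + z + 144/325z²
  Hence R(z) = 1 + z + 144/325z².

Boundary: |R(x)|=1, x<0.
x=-1.76: |R|=0.6125
R=1: x+144/325x²=0 ⇒ x=−325/144=-2.2569; min R=1−1/(4·144/325)=0.4358>−1
Confirm numerically:
  x=-1.744: |R|=0.60363 <1
  x=-1.499: |R|=0.49659 <1
  x=-1.371: |R|=0.46183 <1
  x=-1.047: |R|=0.43870 <1
  x=-2.670: |R|=1.48865 >1
  x=-2.506: |R|=1.27654 >1
  x=-2.298: |R|=1.04180 >1
So |R|<1 on (-2.2569, 0).

(-2.2569,0); λ=-11 ⇒ h* = (325/144)/11 = 0.2052.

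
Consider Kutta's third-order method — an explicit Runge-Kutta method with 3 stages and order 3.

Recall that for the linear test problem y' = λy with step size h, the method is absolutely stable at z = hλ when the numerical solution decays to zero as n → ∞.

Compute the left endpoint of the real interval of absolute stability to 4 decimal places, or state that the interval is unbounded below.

With y'=λy (z=hλ):
  order 3, 3-stage ⇒ R(z)=1+z+z^2/2+z^3/6
  (e.g. R(-1.58)=0.01081, |R|=0.01081)

Solve |R(x)|<1 on ℝ⁻.
x=-1.58: |R|=0.0108
|R(-2.63)|=1.2035 |R(-1.08)|=0.2932 |R(-0.81)|=0.4295
Bisect:
  x_lo=-2.9600 |R|=1.9017  x_hi=-0.3852 |R|=0.6795
  mid=-1.67260 |R|=0.05368 →hi
  mid=-2.31632 |R|=0.70496 →hi
  mid=-2.63818 |R|=1.21846 →lo
  mid=-2.47725 |R|=0.94258 →hi
  mid=-2.55771 |R|=1.07548 →lo
  mid=-2.51748 |R|=1.00780 →lo
  mid=-2.49736 |R|=0.97489 →hi
  mid=-2.50742 |R|=0.99127 →hi
  mid=-2.51245 |R|=0.99952 →hi
  ...
  [-2.51277,-2.51261] ⇒ x*=-2.5127
So |R|<1 on (-2.5127, 0).

left endpoint -2.5127.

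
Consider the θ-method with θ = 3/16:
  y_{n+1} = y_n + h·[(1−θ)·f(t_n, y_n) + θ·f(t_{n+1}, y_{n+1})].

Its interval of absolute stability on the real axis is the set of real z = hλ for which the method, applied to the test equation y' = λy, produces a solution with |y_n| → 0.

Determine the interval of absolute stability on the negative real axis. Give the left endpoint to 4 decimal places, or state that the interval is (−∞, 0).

With y'=λy (z=hλ):
  y_{n+1} = y_n + z·[13/16·y_n + 3/16·y_{n+1}] ⇒ (1 − 3/16z)y_{n+1} = (1 + 13/16z)y_n
  so R(z) = (1 + 13/16z)/(1 − 3/16z).

Find x<0 with |R(x)|<1.
x=-1.2: |R|=0.0204
R=−1: 1+13/16x = −1+3/16x ⇒ -5/8x=2 ⇒ x=2/(-5/8)=-3.2000
Confirm numerically:
  x=-3.135: |R|=0.97441 <1
  x=-2.111: |R|=0.51238 <1
  x=-1.807: |R|=0.34970 <1
  x=-1.660: |R|=0.26597 <1
  x=-3.736: |R|=1.19700 >1
  x=-3.348: |R|=1.05683 >1
  x=-3.237: |R|=1.01439 >1
Stable set (-3.2000, 0).

z∈(-3.2000,0).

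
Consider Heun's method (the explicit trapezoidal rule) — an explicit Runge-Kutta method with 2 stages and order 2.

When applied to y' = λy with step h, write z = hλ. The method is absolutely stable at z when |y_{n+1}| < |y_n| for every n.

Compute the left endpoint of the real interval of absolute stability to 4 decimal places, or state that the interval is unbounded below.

Set f=λy, z=hλ:
  order 2, 2-stage ⇒ R(z)=1+z+z^2/2
  (e.g. R(-0.97)=0.50045, |R|=0.50045)

Find x<0 with |R(x)|<1.
x=-0.97: |R|=0.5005
|R(-2.24)|=1.2688 |R(-2.02)|=1.0202 |R(-0.71)|=0.5421
Bisect:
  x_lo=-2.3358 |R|=1.3922  x_hi=-0.0765 |R|=0.9265
  mid=-1.20613 |R|=0.52124 →hi
  mid=-1.77096 |R|=0.79719 →hi
  mid=-2.05337 |R|=1.05480 →lo
  mid=-1.91217 |R|=0.91602 →hi
  mid=-1.98277 |R|=0.98292 →hi
  mid=-2.01807 |R|=1.01824 →lo
  mid=-2.00042 |R|=1.00042 →lo
  mid=-1.99160 |R|=0.99163 →hi
  mid=-1.99601 |R|=0.99602 →hi
  ...
  [-2.00001,-1.99987] ⇒ x*=-2.0000
So |R|<1 on (-2.0000, 0).

left endpoint -2.0000.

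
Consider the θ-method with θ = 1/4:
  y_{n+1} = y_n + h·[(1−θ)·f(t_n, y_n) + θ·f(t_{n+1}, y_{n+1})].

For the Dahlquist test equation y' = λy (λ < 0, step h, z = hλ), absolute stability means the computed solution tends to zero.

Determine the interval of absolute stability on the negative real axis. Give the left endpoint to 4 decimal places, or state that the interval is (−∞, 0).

Set f=λy, z=hλ:
  y_{n+1} = y_n + z·[3/4·y_n + 1/4·y_{n+1}] ⇒ (1 − 1/4z)y_{n+1} = (1 + 3/4z)y_n
  R(z) = (1 + 3/4z)/(1 − 1/4z).

Find x<0 with |R(x)|<1.
x=-0.74: |R|=0.3755
R=−1: 1+3/4x = −1+1/4x ⇒ -1/2x=2 ⇒ x=2/(-1/2)=-4.0000
Confirm numerically:
  x=-2.939: |R|=0.69419 <1
  x=-2.114: |R|=0.38306 <1
  x=-1.759: |R|=0.22174 <1
  x=-1.625: |R|=0.15556 <1
  x=-4.575: |R|=1.13411 >1
  x=-4.389: |R|=1.09274 >1
Interval (-4.0000, 0).

z∈(-4.0000,0).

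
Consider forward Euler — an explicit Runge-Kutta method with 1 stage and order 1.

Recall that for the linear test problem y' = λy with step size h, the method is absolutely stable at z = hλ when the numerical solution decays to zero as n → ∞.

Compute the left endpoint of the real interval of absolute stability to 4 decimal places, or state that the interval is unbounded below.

z* = -2.0000.

With y'=λy (z=hλ):
  order 1, 1-stage ⇒ R(z)=1+z
  (e.g. R(-1.23)=-0.23000, |R|=0.23000)

Need |R(x)|<1, x<0.
x=-1.23: |R|=0.2300
|R(-1.94)|=0.9400 |R(-1.65)|=0.6500 |R(-1.33)|=0.3300
Bisect:
  x_lo=-2.3707 |R|=1.3707  x_hi=-0.0717 |R|=0.9283
  mid=-1.22120 |R|=0.22120 →hi
  mid=-1.79594 |R|=0.79594 →hi
  mid=-2.08331 |R|=1.08331 →lo
  mid=-1.93962 |R|=0.93962 →hi
  mid=-2.01146 |R|=1.01146 →lo
  mid=-1.97554 |R|=0.97554 →hi
  mid=-1.99350 |R|=0.99350 →hi
  ...
  [-2.00010,-1.99996] ⇒ x*=-2.0000
Interval (-2.0000, 0).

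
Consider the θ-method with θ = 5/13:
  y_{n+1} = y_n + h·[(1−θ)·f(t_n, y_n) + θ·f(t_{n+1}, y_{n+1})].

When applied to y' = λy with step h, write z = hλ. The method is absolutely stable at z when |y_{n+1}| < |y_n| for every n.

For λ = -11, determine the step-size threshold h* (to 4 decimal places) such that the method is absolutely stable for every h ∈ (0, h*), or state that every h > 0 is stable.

With y'=λy (z=hλ):
  y_{n+1} = y_n + z·[8/13·y_n + 5/13·y_{n+1}] ⇒ (1 − 5/13z)y_{n+1} = (1 + 8/13z)y_n
  so R(z) = (1 + 8/13z)/(1 − 5/13z).

Boundary: |R(x)|=1, x<0.
x=-0.74: |R|=0.4240
R=−1: 1+8/13x = −1+5/13x ⇒ -3/13x=2 ⇒ x=2/(-3/13)=-8.6667
Confirm numerically:
  x=-7.344: |R|=0.92019 <1
  x=-7.267: |R|=0.91489 <1
  x=-6.658: |R|=0.86982 <1
  x=-5.484: |R|=0.76378 <1
  x=-9.190: |R|=1.02663 >1
  x=-9.044: |R|=1.01944 >1
  x=-8.787: |R|=1.00634 >1
Interval (-8.6667, 0).

(-8.6667,0); λ=-11 ⇒ h* = (26/3)/11 = 0.7879.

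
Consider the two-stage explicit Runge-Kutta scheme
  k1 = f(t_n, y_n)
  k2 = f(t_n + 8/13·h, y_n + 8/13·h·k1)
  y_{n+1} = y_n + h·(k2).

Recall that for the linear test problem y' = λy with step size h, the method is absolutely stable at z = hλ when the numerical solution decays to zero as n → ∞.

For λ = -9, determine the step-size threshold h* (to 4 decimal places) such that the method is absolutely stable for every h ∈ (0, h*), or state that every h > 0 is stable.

Set f=λy, z=hλ:
  k1=λy_n ⇒ h·k1=z·y_n;  k2=λ(1+8/13z)y_n ⇒ h·k2=z(1+8/13z)y_n
  y_{n+1}/y_n = 1 + z(1+8/13z) = 1 + z + 8/13z²
  R(z) = 1 + z + 8/13z².

Need |R(x)|<1, x<0.
x=-1.69: |R|=1.0676
R=1: x+8/13x²=0 ⇒ x=−13/8=-1.6250; min R=1−1/(4·8/13)=0.5938>−1
Confirm numerically:
  x=-1.403: |R|=0.80833 <1
  x=-0.865: |R|=0.59545 <1
  x=-0.859: |R|=0.59508 <1
  x=-2.192: |R|=1.76484 >1
  x=-1.904: |R|=1.32690 >1
  x=-1.885: |R|=1.30160 >1
Stable set (-1.6250, 0).

(-1.6250,0); λ=-9 ⇒ h* = (13/8)/9 = 0.1806.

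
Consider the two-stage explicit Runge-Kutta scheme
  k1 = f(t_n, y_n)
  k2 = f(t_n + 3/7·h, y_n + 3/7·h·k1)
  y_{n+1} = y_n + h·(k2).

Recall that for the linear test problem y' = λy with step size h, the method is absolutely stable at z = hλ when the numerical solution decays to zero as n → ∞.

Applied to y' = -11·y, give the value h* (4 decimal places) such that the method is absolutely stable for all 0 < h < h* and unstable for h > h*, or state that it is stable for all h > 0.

Test eqn y'=λy, z=hλ:
  k1=λy_n ⇒ h·k1=z·y_n;  k2=λ(1+3/7z)y_n ⇒ h·k2=z(1+3/7z)y_n
  y_{n+1}/y_n = 1 + z(1+3/7z) = 1 + z + 3/7z²
  ⇒ R(z) = 1 + z + 3/7z².

Need |R(x)|<1, x<0.
x=-0.82: |R|=0.4682
R=1: x+3/7x²=0 ⇒ x=−7/3=-2.3333; min R=1−1/(4·3/7)=0.4167>−1
Confirm numerically:
  x=-2.057: |R|=0.75639 <1
  x=-1.975: |R|=0.69670 <1
  x=-1.667: |R|=0.52395 <1
  x=-1.590: |R|=0.49347 <1
  x=-2.823: |R|=1.59243 >1
  x=-2.755: |R|=1.49787 >1
  x=-2.655: |R|=1.36601 >1
Interval (-2.3333, 0).

(-2.3333,0); λ=-11 ⇒ h* = (7/3)/11 = 0.2121.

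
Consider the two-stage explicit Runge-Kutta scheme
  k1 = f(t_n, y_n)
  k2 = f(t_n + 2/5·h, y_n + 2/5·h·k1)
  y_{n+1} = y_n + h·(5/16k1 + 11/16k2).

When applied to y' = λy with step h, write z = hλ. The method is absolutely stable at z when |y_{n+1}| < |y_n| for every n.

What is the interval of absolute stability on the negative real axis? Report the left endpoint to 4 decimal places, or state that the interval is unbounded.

(-3.6364, 0).

Test eqn y'=λy, z=hλ:
  k1=λy_n ⇒ h·k1=z·y_n;  k2=λ(1+2/5z)y_n ⇒ h·k2=z(1+2/5z)y_n
  y_{n+1}/y_n = 1 + 5/16z + 11/16z(1+2/5z) = 1 + z + 11/40z²
  so R(z) = 1 + z + 11/40z².

Find x<0 with |R(x)|<1.
x=-1.34: |R|=0.1538
R=1: x+11/40x²=0 ⇒ x=−40/11=-3.6364; min R=1−1/(4·11/40)=0.0909>−1
Confirm numerically:
  x=-3.366: |R|=0.74974 <1
  x=-2.710: |R|=0.30963 <1
  x=-2.592: |R|=0.25558 <1
  x=-2.194: |R|=0.12975 <1
  x=-3.936: |R|=1.32433 >1
  x=-3.714: |R|=1.07929 >1
Interval (-3.6364, 0).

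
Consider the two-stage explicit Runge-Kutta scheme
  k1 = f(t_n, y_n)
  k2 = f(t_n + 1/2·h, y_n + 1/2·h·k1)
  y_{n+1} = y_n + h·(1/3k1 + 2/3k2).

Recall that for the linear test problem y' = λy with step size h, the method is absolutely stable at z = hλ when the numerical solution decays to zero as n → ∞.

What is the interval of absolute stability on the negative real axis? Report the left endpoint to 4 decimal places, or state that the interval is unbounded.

Test eqn y'=λy, z=hλ:
  k1=λy_n ⇒ h·k1=z·y_n;  k2=λ(1+1/2z)y_n ⇒ h·k2=z(1+1/2z)y_n
  y_{n+1}/y_n = 1 + 1/3z + 2/3z(1+1/2z) = 1 + z + 1/3z²
  ⇒ R(z) = 1 + z + 1/3z².

Boundary: |R(x)|=1, x<0.
x=-1.25: |R|=0.2708
R=1: x+1/3x²=0 ⇒ x=−3=-3.0000; min R=1−1/(4·1/3)=0.2500>−1
Confirm numerically:
  x=-2.832: |R|=0.84141 <1
  x=-2.070: |R|=0.35830 <1
  x=-1.238: |R|=0.27288 <1
  x=-3.585: |R|=1.69907 >1
  x=-3.178: |R|=1.18856 >1
  x=-3.057: |R|=1.05808 >1
So |R|<1 on (-3.0000, 0).

z∈(-3.0000,0).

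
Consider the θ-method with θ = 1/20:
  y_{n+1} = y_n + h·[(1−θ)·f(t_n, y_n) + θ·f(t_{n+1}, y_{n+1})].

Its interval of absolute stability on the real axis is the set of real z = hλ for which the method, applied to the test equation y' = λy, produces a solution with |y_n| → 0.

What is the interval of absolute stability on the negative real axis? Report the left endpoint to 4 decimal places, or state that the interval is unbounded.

(-2.2222, 0).

Set f=λy, z=hλ:
  y_{n+1} = y_n + z·[19/20·y_n + 1/20·y_{n+1}] ⇒ (1 − 1/20z)y_{n+1} = (1 + 19/20z)y_n
  so R(z) = (1 + 19/20z)/(1 − 1/20z).

Solve |R(x)|<1 on ℝ⁻.
x=-0.46: |R|=0.5503
R=−1: 1+19/20x = −1+1/20x ⇒ -9/10x=2 ⇒ x=2/(-9/10)=-2.2222
Confirm numerically:
  x=-1.923: |R|=0.75432 <1
  x=-1.689: |R|=0.55747 <1
  x=-1.504: |R|=0.39881 <1
  x=-2.748: |R|=1.41604 >1
  x=-2.521: |R|=1.23880 >1
  x=-2.473: |R|=1.20086 >1
Stable set (-2.2222, 0).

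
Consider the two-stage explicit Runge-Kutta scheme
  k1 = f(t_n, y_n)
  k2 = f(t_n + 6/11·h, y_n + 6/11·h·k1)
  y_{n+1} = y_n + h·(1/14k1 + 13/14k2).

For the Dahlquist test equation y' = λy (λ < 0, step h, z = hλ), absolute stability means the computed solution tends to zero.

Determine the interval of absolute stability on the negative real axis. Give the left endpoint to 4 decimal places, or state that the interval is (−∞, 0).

Test eqn y'=λy, z=hλ:
  k1=λy_n ⇒ h·k1=z·y_n;  k2=λ(1+6/11z)y_n ⇒ h·k2=z(1+6/11z)y_n
  y_{n+1}/y_n = 1 + 1/14z + 13/14z(1+6/11z) = 1 + z + 39/77z²
  R(z) = 1 + z + 39/77z².

Solve |R(x)|<1 on ℝ⁻.
x=-1.43: |R|=0.6057
R=1: x+39/77x²=0 ⇒ x=−77/39=-1.9744; min R=1−1/(4·39/77)=0.5064>−1
Confirm numerically:
  x=-1.406: |R|=0.59525 <1
  x=-1.365: |R|=0.57871 <1
  x=-0.978: |R|=0.50645 <1
  x=-2.364: |R|=1.46654 >1
  x=-2.339: |R|=1.43199 >1
So |R|<1 on (-1.9744, 0).

z∈(-1.9744,0).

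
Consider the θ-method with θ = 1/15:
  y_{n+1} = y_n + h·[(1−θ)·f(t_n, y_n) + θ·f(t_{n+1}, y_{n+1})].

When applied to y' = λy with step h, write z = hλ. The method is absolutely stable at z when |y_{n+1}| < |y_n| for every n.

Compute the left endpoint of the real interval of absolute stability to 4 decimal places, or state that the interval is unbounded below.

z* = -2.3077.

Test eqn y'=λy, z=hλ:
  y_{n+1} = y_n + z·[14/15·y_n + 1/15·y_{n+1}] ⇒ (1 − 1/15z)y_{n+1} = (1 + 14/15z)y_n
  R(z) = (1 + 14/15z)/(1 − 1/15z).

Find x<0 with |R(x)|<1.
x=-0.31: |R|=0.6963
R=−1: 1+14/15x = −1+1/15x ⇒ -13/15x=2 ⇒ x=2/(-13/15)=-2.3077
Confirm numerically:
  x=-1.984: |R|=0.75224 <1
  x=-1.903: |R|=0.68875 <1
  x=-1.058: |R|=0.01171 <1
  x=-0.937: |R|=0.11809 <1
  x=-2.604: |R|=1.21881 >1
  x=-2.500: |R|=1.14286 >1
So |R|<1 on (-2.3077, 0).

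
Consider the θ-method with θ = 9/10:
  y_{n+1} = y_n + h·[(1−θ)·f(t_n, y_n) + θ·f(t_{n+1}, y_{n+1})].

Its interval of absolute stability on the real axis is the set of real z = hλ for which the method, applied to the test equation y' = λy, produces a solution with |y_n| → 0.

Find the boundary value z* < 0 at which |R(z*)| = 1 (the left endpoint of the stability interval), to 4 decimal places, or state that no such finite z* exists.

With y'=λy (z=hλ):
  y_{n+1} = y_n + z·[1/10·y_n + 9/10·y_{n+1}] ⇒ (1 − 9/10z)y_{n+1} = (1 + 1/10z)y_n
  R(z) = (1 + 1/10z)/(1 − 9/10z).

Boundary: |R(x)|=1, x<0.
x=-1.6: |R|=0.3443
x=-2: |R|=0.2857
x=-10: |R|=0.0000
x=-100: |R|=0.0989
θ=9/10≥1/2 ⇒ |1+1/10x|<|1−9/10x| ∀x<0 ⇒ interval (−∞,0).

unbounded; (−∞, 0).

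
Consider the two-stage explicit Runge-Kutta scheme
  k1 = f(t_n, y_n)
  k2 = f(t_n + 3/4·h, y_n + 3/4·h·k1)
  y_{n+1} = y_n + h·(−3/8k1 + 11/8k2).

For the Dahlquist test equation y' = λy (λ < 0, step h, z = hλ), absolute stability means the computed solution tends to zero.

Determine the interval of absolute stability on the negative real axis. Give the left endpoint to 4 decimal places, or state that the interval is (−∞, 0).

Test eqn y'=λy, z=hλ:
  k1=λy_n ⇒ h·k1=z·y_n;  k2=λ(1+3/4z)y_n ⇒ h·k2=z(1+3/4z)y_n
  y_{n+1}/y_n = 1 − 3/8z + 11/8z(1+3/4z) = 1 + z + 33/32z²
  so R(z) = 1 + z + 33/32z².

Solve |R(x)|<1 on ℝ⁻.
x=-1.24: |R|=1.3457
R=1: x+33/32x²=0 ⇒ x=−32/33=-0.9697; min R=1−1/(4·33/32)=0.7576>−1
Confirm numerically:
  x=-0.686: |R|=0.79930 <1
  x=-0.413: |R|=0.76290 <1
  x=-0.395: |R|=0.76590 <1
  x=-1.190: |R|=1.27035 >1
  x=-1.175: |R|=1.24877 >1
Interval (-0.9697, 0).

(-0.9697, 0).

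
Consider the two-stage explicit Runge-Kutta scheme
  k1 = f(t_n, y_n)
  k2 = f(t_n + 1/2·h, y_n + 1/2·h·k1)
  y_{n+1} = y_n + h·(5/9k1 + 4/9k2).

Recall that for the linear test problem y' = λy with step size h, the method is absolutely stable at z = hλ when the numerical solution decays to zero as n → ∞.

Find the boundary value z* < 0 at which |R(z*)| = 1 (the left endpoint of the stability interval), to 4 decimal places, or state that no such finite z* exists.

z* = -4.5000.

With y'=λy (z=hλ):
  k1=λy_n ⇒ h·k1=z·y_n;  k2=λ(1+1/2z)y_n ⇒ h·k2=z(1+1/2z)y_n
  y_{n+1}/y_n = 1 + 5/9z + 4/9z(1+1/2z) = 1 + z + 2/9z²
  so R(z) = 1 + z + 2/9z².

Boundary: |R(x)|=1, x<0.
x=-1.15: |R|=0.1439
R=1: x+2/9x²=0 ⇒ x=−9/2=-4.5000; min R=1−1/(4·2/9)=-0.1250>−1
Confirm numerically:
  x=-3.400: |R|=0.16889 <1
  x=-3.218: |R|=0.08323 <1
  x=-2.011: |R|=0.11231 <1
  x=-4.956: |R|=1.50221 >1
  x=-4.954: |R|=1.49980 >1
  x=-4.930: |R|=1.47109 >1
So |R|<1 on (-4.5000, 0).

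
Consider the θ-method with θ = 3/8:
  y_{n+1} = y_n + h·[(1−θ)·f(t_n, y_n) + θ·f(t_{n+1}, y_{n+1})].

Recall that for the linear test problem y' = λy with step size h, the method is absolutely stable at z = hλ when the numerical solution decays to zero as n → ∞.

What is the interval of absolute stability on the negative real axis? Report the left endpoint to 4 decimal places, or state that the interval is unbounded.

z∈(-8.0000,0).

Set f=λy, z=hλ:
  y_{n+1} = y_n + z·[5/8·y_n + 3/8·y_{n+1}] ⇒ (1 − 3/8z)y_{n+1} = (1 + 5/8z)y_n
  Hence R(z) = (1 + 5/8z)/(1 − 3/8z).

Solve |R(x)|<1 on ℝ⁻.
x=-1.71: |R|=0.0419
R=−1: 1+5/8x = −1+3/8x ⇒ -1/4x=2 ⇒ x=2/(-1/4)=-8.0000
Confirm numerically:
  x=-7.419: |R|=0.96160 <1
  x=-4.699: |R|=0.70123 <1
  x=-3.689: |R|=0.54781 <1
  x=-3.305: |R|=0.47586 <1
  x=-8.076: |R|=1.00472 >1
  x=-8.031: |R|=1.00193 >1
Stable set (-8.0000, 0).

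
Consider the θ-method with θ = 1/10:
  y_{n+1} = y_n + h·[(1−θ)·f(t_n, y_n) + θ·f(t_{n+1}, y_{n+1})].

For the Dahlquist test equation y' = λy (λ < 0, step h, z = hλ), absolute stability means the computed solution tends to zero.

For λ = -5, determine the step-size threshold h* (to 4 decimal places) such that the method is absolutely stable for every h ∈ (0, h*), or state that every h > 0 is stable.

(-2.5000,0); λ=-5 ⇒ h* = (5/2)/5 = 0.5000.

On y'=λy, z=hλ:
  y_{n+1} = y_n + z·[9/10·y_n + 1/10·y_{n+1}] ⇒ (1 − 1/10z)y_{n+1} = (1 + 9/10z)y_n
  so R(z) = (1 + 9/10z)/(1 − 1/10z).

Find x<0 with |R(x)|<1.
x=-1.05: |R|=0.0498
R=−1: 1+9/10x = −1+1/10x ⇒ -4/5x=2 ⇒ x=2/(-4/5)=-2.5000
Confirm numerically:
  x=-2.450: |R|=0.96787 <1
  x=-1.336: |R|=0.17855 <1
  x=-1.314: |R|=0.16139 <1
  x=-2.939: |R|=1.27143 >1
  x=-2.531: |R|=1.01979 >1
Stable set (-2.5000, 0).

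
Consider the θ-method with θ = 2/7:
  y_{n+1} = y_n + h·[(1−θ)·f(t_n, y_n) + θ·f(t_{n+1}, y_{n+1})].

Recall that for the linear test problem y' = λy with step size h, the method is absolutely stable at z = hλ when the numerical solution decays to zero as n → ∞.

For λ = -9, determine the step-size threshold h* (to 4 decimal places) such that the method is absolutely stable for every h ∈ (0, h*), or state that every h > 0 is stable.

(-4.6667,0); λ=-9 ⇒ h* = (14/3)/9 = 0.5185.

Set f=λy, z=hλ:
  y_{n+1} = y_n + z·[5/7·y_n + 2/7·y_{n+1}] ⇒ (1 − 2/7z)y_{n+1} = (1 + 5/7z)y_n
  so R(z) = (1 + 5/7z)/(1 − 2/7z).

Find x<0 with |R(x)|<1.
x=-0.45: |R|=0.6013
R=−1: 1+5/7x = −1+2/7x ⇒ -3/7x=2 ⇒ x=2/(-3/7)=-4.6667
Confirm numerically:
  x=-4.377: |R|=0.94484 <1
  x=-3.774: |R|=0.81592 <1
  x=-3.446: |R|=0.73640 <1
  x=-5.226: |R|=1.09615 >1
  x=-5.112: |R|=1.07757 >1
  x=-4.816: |R|=1.02694 >1
Interval (-4.6667, 0).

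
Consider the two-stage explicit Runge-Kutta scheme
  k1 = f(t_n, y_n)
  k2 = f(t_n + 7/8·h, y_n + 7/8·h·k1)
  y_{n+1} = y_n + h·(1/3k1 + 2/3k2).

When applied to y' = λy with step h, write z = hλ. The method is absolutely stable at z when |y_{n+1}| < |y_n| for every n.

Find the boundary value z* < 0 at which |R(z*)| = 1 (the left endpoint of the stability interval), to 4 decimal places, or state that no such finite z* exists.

Set f=λy, z=hλ:
  k1=λy_n ⇒ h·k1=z·y_n;  k2=λ(1+7/8z)y_n ⇒ h·k2=z(1+7/8z)y_n
  y_{n+1}/y_n = 1 + 1/3z + 2/3z(1+7/8z) = 1 + z + 7/12z²
  R(z) = 1 + z + 7/12z².

Solve |R(x)|<1 on ℝ⁻.
x=-0.89: |R|=0.5721
R=1: x+7/12x²=0 ⇒ x=−12/7=-1.7143; min R=1−1/(4·7/12)=0.5714>−1
Confirm numerically:
  x=-1.601: |R|=0.89420 <1
  x=-1.426: |R|=0.76019 <1
  x=-1.240: |R|=0.65693 <1
  x=-1.117: |R|=0.61082 <1
  x=-2.298: |R|=1.78247 >1
  x=-2.005: |R|=1.34001 >1
  x=-1.773: |R|=1.06073 >1
Stable set (-1.7143, 0).

z* = -1.7143.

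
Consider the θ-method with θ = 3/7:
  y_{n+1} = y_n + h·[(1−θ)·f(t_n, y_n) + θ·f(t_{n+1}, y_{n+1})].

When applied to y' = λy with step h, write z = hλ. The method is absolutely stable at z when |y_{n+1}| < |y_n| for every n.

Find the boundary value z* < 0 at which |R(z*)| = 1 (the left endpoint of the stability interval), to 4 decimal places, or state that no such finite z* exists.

z* = -14.0000.

With y'=λy (z=hλ):
  y_{n+1} = y_n + z·[4/7·y_n + 3/7·y_{n+1}] ⇒ (1 − 3/7z)y_{n+1} = (1 + 4/7z)y_n
  so R(z) = (1 + 4/7z)/(1 − 3/7z).

Find x<0 with |R(x)|<1.
x=-1.19: |R|=0.2119
R=−1: 1+4/7x = −1+3/7x ⇒ -1/7x=2 ⇒ x=2/(-1/7)=-14.0000
Confirm numerically:
  x=-13.798: |R|=0.99583 <1
  x=-12.358: |R|=0.96274 <1
  x=-10.434: |R|=0.90690 <1
  x=-9.883: |R|=0.88766 <1
  x=-14.585: |R|=1.01153 >1
  x=-14.287: |R|=1.00576 >1
  x=-14.166: |R|=1.00335 >1
So |R|<1 on (-14.0000, 0).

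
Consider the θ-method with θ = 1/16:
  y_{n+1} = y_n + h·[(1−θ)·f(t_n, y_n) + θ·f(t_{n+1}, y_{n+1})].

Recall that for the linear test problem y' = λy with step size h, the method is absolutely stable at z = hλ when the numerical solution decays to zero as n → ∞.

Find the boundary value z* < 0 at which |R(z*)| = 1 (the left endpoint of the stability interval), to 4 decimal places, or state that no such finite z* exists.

z* = -2.2857.

On y'=λy, z=hλ:
  y_{n+1} = y_n + z·[15/16·y_n + 1/16·y_{n+1}] ⇒ (1 − 1/16z)y_{n+1} = (1 + 15/16z)y_n
  R(z) = (1 + 15/16z)/(1 − 1/16z).

Find x<0 with |R(x)|<1.
x=-1.2: |R|=0.1163
R=−1: 1+15/16x = −1+1/16x ⇒ -7/8x=2 ⇒ x=2/(-7/8)=-2.2857
Confirm numerically:
  x=-2.072: |R|=0.83444 <1
  x=-2.058: |R|=0.82346 <1
  x=-1.819: |R|=0.63331 <1
  x=-1.801: |R|=0.61879 <1
  x=-2.534: |R|=1.18755 >1
  x=-2.378: |R|=1.07030 >1
Interval (-2.2857, 0).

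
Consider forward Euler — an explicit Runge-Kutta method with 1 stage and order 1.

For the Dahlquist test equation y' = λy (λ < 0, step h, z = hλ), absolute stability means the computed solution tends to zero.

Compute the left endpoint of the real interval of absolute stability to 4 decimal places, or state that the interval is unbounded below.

z* = -2.0000.

With y'=λy (z=hλ):
  order 1, 1-stage ⇒ R(z)=1+z
  (e.g. R(-0.92)=0.08000, |R|=0.08000)

Find x<0 with |R(x)|<1.
x=-0.92: |R|=0.0800
|R(-2.16)|=1.1600 |R(-1.23)|=0.2300 |R(-0.53)|=0.4700
Bisect:
  x_lo=-2.3208 |R|=1.3208  x_hi=-0.0900 |R|=0.9100
  mid=-1.20540 |R|=0.20540 →hi
  mid=-1.76310 |R|=0.76310 →hi
  mid=-2.04195 |R|=1.04195 →lo
  mid=-1.90252 |R|=0.90252 →hi
  mid=-1.97223 |R|=0.97223 →hi
  mid=-2.00709 |R|=1.00709 →lo
  mid=-1.98966 |R|=0.98966 →hi
  mid=-1.99838 |R|=0.99838 →hi
  mid=-2.00273 |R|=1.00273 →lo
  mid=-2.00055 |R|=1.00055 →lo
  ...
  [-2.00001,-1.99987] ⇒ x*=-2.0000
So |R|<1 on (-2.0000, 0).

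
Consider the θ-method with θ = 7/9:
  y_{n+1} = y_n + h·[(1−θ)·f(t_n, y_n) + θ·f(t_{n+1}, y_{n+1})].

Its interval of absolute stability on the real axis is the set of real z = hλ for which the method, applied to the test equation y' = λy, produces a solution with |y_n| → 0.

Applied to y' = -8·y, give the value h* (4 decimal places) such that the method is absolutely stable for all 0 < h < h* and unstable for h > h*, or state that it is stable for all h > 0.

On y'=λy, z=hλ:
  y_{n+1} = y_n + z·[2/9·y_n + 7/9·y_{n+1}] ⇒ (1 − 7/9z)y_{n+1} = (1 + 2/9z)y_n
  ⇒ R(z) = (1 + 2/9z)/(1 − 7/9z).

Solve |R(x)|<1 on ℝ⁻.
x=-0.79: |R|=0.5107
x=-2: |R|=0.2174
x=-10: |R|=0.1392
x=-100: |R|=0.2694
θ=7/9≥1/2 ⇒ |1+2/9x|<|1−7/9x| ∀x<0 ⇒ interval (−∞,0).

unbounded; (−∞, 0). Any h>0 works for λ=-8.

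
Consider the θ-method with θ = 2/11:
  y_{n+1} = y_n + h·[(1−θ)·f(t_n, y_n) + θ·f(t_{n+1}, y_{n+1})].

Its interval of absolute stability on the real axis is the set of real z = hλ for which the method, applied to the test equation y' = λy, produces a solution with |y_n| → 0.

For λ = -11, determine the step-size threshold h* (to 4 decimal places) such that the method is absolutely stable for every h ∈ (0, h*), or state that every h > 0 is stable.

(-3.1429,0); λ=-11 ⇒ h* = (22/7)/11 = 0.2857.

On y'=λy, z=hλ:
  y_{n+1} = y_n + z·[9/11·y_n + 2/11·y_{n+1}] ⇒ (1 − 2/11z)y_{n+1} = (1 + 9/11z)y_n
  so R(z) = (1 + 9/11z)/(1 − 2/11z).

Need |R(x)|<1, x<0.
x=-1.56: |R|=0.2153
R=−1: 1+9/11x = −1+2/11x ⇒ -7/11x=2 ⇒ x=2/(-7/11)=-3.1429
Confirm numerically:
  x=-2.155: |R|=0.54833 <1
  x=-2.017: |R|=0.47579 <1
  x=-1.442: |R|=0.14247 <1
  x=-3.719: |R|=1.21873 >1
  x=-3.453: |R|=1.12124 >1
  x=-3.370: |R|=1.08963 >1
Stable set (-3.1429, 0).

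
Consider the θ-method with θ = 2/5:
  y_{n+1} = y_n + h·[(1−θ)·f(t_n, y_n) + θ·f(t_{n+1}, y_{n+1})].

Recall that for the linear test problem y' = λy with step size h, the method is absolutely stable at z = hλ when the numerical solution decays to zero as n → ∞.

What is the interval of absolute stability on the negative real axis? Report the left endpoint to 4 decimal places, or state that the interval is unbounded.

Test eqn y'=λy, z=hλ:
  y_{n+1} = y_n + z·[3/5·y_n + 2/5·y_{n+1}] ⇒ (1 − 2/5z)y_{n+1} = (1 + 3/5z)y_n
  R(z) = (1 + 3/5z)/(1 − 2/5z).

Need |R(x)|<1, x<0.
x=-1.45: |R|=0.0823
R=−1: 1+3/5x = −1+2/5x ⇒ -1/5x=2 ⇒ x=2/(-1/5)=-10.0000
Confirm numerically:
  x=-9.100: |R|=0.96121 <1
  x=-7.965: |R|=0.90277 <1
  x=-6.674: |R|=0.81873 <1
  x=-5.763: |R|=0.74362 <1
  x=-10.555: |R|=1.02126 >1
  x=-10.400: |R|=1.01550 >1
Interval (-10.0000, 0).

(-10.0000, 0).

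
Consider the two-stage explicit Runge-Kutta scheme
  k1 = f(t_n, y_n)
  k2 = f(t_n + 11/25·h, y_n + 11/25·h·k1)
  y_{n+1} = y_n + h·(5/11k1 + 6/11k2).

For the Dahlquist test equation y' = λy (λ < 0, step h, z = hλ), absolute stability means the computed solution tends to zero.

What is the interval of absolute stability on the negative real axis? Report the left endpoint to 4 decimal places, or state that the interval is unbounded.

(-4.1667, 0).

Test eqn y'=λy, z=hλ:
  k1=λy_n ⇒ h·k1=z·y_n;  k2=λ(1+11/25z)y_n ⇒ h·k2=z(1+11/25z)y_n
  y_{n+1}/y_n = 1 + 5/11z + 6/11z(1+11/25z) = 1 + z + 6/25z²
  so R(z) = 1 + z + 6/25z².

Need |R(x)|<1, x<0.
x=-1.33: |R|=0.0945
R=1: x+6/25x²=0 ⇒ x=−25/6=-4.1667; min R=1−1/(4·6/25)=-0.0417>−1
Confirm numerically:
  x=-3.431: |R|=0.39422 <1
  x=-2.914: |R|=0.12394 <1
  x=-2.607: |R|=0.02415 <1
  x=-2.227: |R|=0.03671 <1
  x=-4.585: |R|=1.46033 >1
  x=-4.465: |R|=1.31969 >1
Interval (-4.1667, 0).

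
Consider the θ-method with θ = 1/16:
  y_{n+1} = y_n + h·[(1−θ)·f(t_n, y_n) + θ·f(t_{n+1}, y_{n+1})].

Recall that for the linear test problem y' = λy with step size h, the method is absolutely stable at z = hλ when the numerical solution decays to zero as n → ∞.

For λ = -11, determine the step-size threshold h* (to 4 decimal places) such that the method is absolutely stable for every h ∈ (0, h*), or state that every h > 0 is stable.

With y'=λy (z=hλ):
  y_{n+1} = y_n + z·[15/16·y_n + 1/16·y_{n+1}] ⇒ (1 − 1/16z)y_{n+1} = (1 + 15/16z)y_n
  ⇒ R(z) = (1 + 15/16z)/(1 − 1/16z).

Find x<0 with |R(x)|<1.
x=-1.07: |R|=0.0029
R=−1: 1+15/16x = −1+1/16x ⇒ -7/8x=2 ⇒ x=2/(-7/8)=-2.2857
Confirm numerically:
  x=-2.068: |R|=0.83130 <1
  x=-1.577: |R|=0.43551 <1
  x=-1.246: |R|=0.15598 <1
  x=-0.942: |R|=0.11038 <1
  x=-2.783: |R|=1.37065 >1
  x=-2.452: |R|=1.12617 >1
Interval (-2.2857, 0).

(-2.2857,0); λ=-11 ⇒ h* = (16/7)/11 = 0.2078.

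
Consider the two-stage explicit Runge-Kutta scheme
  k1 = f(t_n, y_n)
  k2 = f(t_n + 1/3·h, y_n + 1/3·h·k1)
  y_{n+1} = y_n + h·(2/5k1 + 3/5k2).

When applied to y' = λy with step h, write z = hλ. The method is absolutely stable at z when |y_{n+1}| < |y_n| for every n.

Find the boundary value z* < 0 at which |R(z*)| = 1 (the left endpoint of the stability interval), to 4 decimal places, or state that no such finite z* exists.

z* = -5.0000.

With y'=λy (z=hλ):
  k1=λy_n ⇒ h·k1=z·y_n;  k2=λ(1+1/3z)y_n ⇒ h·k2=z(1+1/3z)y_n
  y_{n+1}/y_n = 1 + 2/5z + 3/5z(1+1/3z) = 1 + z + 1/5z²
  so R(z) = 1 + z + 1/5z².

Find x<0 with |R(x)|<1.
x=-1.72: |R|=0.1283
R=1: x+1/5x²=0 ⇒ x=−5=-5.0000; min R=1−1/(4·1/5)=-0.2500>−1
Confirm numerically:
  x=-4.752: |R|=0.76430 <1
  x=-3.573: |R|=0.01973 <1
  x=-3.519: |R|=0.04233 <1
  x=-5.349: |R|=1.37336 >1
  x=-5.252: |R|=1.26470 >1
Stable set (-5.0000, 0).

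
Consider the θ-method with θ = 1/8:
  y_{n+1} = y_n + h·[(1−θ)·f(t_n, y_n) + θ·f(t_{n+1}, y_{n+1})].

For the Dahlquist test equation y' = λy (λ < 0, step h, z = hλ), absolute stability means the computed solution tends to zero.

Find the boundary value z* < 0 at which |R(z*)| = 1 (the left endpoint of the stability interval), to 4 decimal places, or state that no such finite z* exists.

left endpoint -2.6667.

On y'=λy, z=hλ:
  y_{n+1} = y_n + z·[7/8·y_n + 1/8·y_{n+1}] ⇒ (1 − 1/8z)y_{n+1} = (1 + 7/8z)y_n
  R(z) = (1 + 7/8z)/(1 − 1/8z).

Boundary: |R(x)|=1, x<0.
x=-0.31: |R|=0.7016
R=−1: 1+7/8x = −1+1/8x ⇒ -3/4x=2 ⇒ x=2/(-3/4)=-2.6667
Confirm numerically:
  x=-2.306: |R|=0.79003 <1
  x=-1.366: |R|=0.16677 <1
  x=-1.290: |R|=0.11087 <1
  x=-3.146: |R|=1.25803 >1
  x=-2.884: |R|=1.11981 >1
So |R|<1 on (-2.6667, 0).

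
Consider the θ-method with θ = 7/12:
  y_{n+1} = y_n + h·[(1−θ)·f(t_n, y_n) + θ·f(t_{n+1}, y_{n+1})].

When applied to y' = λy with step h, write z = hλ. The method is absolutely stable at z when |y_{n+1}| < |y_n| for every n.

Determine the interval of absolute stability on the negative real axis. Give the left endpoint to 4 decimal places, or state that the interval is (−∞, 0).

Test eqn y'=λy, z=hλ:
  y_{n+1} = y_n + z·[5/12·y_n + 7/12·y_{n+1}] ⇒ (1 − 7/12z)y_{n+1} = (1 + 5/12z)y_n
  ⇒ R(z) = (1 + 5/12z)/(1 − 7/12z).

Find x<0 with |R(x)|<1.
x=-1.15: |R|=0.3117
x=-2: |R|=0.0769
x=-10: |R|=0.4634
x=-100: |R|=0.6854
θ=7/12≥1/2 ⇒ |1+5/12x|<|1−7/12x| ∀x<0 ⇒ interval (−∞,0).

interval (−∞, 0).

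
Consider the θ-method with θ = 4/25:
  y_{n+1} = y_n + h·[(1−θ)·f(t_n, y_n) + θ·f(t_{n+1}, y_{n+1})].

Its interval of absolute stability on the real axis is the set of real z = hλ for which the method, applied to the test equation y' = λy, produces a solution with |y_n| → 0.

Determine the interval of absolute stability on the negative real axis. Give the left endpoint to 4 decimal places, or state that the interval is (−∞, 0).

z∈(-2.9412,0).

Test eqn y'=λy, z=hλ:
  y_{n+1} = y_n + z·[21/25·y_n + 4/25·y_{n+1}] ⇒ (1 − 4/25z)y_{n+1} = (1 + 21/25z)y_n
  so R(z) = (1 + 21/25z)/(1 − 4/25z).

Need |R(x)|<1, x<0.
x=-0.94: |R|=0.1829
R=−1: 1+21/25x = −1+4/25x ⇒ -17/25x=2 ⇒ x=2/(-17/25)=-2.9412
Confirm numerically:
  x=-2.215: |R|=0.63541 <1
  x=-1.938: |R|=0.47930 <1
  x=-1.229: |R|=0.02704 <1
  x=-3.386: |R|=1.19619 >1
  x=-3.125: |R|=1.08333 >1
  x=-3.019: |R|=1.03568 >1
Stable set (-2.9412, 0).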